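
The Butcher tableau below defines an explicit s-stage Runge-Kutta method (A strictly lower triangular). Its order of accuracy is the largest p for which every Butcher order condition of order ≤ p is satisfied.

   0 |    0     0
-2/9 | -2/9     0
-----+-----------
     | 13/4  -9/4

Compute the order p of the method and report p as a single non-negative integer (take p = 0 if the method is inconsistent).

2

b = (13/4, -9/4)
c = (0, -2/9)
Σ b_i: 13/4·1 + (-9/4)·1 = 1 ✓
b·c: (-9/4)·(-2/9) = 1/2 ✓; 2 stages ⇒ order 2.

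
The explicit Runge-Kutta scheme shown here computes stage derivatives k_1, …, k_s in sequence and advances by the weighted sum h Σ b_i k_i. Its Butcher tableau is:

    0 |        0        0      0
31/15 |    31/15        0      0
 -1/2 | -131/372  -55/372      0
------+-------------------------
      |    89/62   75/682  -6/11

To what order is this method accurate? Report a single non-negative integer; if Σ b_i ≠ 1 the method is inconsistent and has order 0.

3

b = (89/62, 75/682, -6/11)
c = (0, 31/15, -1/2)
Ac = (0, 0, -11/36)
Σ b_i: 89/62·1 + 75/682·1 + (-6/11)·1 = 1 ✓
b·c: 75/682·31/15 + (-6/11)·(-1/2) = 1/2 ✓
b·c²: 75/682·961/225 + (-6/11)·1/4 = 1/3 ✓
b·Ac: (-6/11)·(-11/36) = 1/6 ✓; 3 stages ⇒ order 3.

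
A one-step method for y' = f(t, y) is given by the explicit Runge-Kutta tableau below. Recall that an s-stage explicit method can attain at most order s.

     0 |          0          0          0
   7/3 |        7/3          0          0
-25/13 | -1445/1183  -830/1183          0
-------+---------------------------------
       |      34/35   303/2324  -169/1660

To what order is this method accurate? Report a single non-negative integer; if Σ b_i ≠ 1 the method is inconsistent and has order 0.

b = (34/35, 303/2324, -169/1660)
c = (0, 7/3, -25/13)
Ac = (0, 0, -830/507)
Σ b_i: 34/35·1 + 303/2324·1 + (-169/1660)·1 = 1 ✓
b·c: 303/2324·7/3 + (-169/1660)·(-25/13) = 1/2 ✓
b·c²: 303/2324·49/9 + (-169/1660)·625/169 = 1/3 ✓
b·Ac: (-169/1660)·(-830/507) = 1/6 ✓; 3 stages ⇒ order 3.

3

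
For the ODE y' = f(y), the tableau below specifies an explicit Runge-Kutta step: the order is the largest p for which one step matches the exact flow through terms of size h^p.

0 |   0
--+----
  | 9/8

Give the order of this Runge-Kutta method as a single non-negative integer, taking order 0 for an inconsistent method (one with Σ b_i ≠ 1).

0

b = (9/8)
c = (0)
Σ b_i: 9/8·1 = 9/8 ≠ 1 ⇒ order 0.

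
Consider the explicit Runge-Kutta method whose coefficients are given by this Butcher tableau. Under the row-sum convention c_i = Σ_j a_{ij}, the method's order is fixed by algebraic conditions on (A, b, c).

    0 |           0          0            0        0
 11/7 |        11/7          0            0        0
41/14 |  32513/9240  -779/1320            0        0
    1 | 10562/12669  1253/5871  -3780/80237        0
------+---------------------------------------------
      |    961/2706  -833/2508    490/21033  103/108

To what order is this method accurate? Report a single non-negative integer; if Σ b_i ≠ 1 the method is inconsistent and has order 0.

b = (961/2706, -833/2508, 490/21033, 103/108)
c = (0, 11/7, 41/14, 1)
Ac = (0, 0, -779/840, 61/309)
Σ b_i: 961/2706·1 + (-833/2508)·1 + 490/21033·1 + 103/108·1 = 1 ✓
b·c: (-833/2508)·11/7 + 490/21033·41/14 + 103/108·1 = 1/2 ✓
b·c²: (-833/2508)·121/49 + 490/21033·1681/196 + 103/108·1 = 1/3 ✓
b·Ac: 490/21033·(-779/840) + 103/108·61/309 = 1/6 ✓
b·c³: (-833/2508)·1331/343 + 490/21033·68921/2744 + 103/108·1 = 1/4 ✓
b·(c∘Ac): 490/21033·(-31939/11760) + 103/108·61/309 = 1/8 ✓
b·Ac²: 490/21033·(-8569/5880) + 103/108·38/309 = 1/12 ✓
b·A²c: 103/108·9/206 = 1/24 ✓; 4 stages ⇒ order 4.

4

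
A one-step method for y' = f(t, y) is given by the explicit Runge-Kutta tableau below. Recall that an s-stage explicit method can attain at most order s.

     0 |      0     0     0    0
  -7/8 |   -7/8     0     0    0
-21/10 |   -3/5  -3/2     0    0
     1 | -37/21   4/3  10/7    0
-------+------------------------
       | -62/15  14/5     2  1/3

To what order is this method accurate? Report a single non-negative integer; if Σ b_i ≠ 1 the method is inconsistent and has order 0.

1

b = (-62/15, 14/5, 2, 1/3)
c = (0, -7/8, -21/10, 1)
Ac = (0, 0, 21/16, -25/6)
Σ b_i: (-62/15)·1 + 14/5·1 + 2·1 + 1/3·1 = 1 ✓
b·c: 14/5·(-7/8) + 2·(-21/10) + 1/3·1 = -379/60 ≠ 1/2 ⇒ order 1.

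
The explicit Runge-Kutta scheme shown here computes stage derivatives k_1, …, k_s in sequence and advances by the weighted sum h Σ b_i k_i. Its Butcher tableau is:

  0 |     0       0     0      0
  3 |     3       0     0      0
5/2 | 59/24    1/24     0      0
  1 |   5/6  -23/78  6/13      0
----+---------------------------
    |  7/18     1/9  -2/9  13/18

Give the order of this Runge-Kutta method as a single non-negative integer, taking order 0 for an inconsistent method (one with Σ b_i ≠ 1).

b = (7/18, 1/9, -2/9, 13/18)
c = (0, 3, 5/2, 1)
Ac = (0, 0, 1/8, 7/26)
Σ b_i: 7/18·1 + 1/9·1 + (-2/9)·1 + 13/18·1 = 1 ✓
b·c: 1/9·3 + (-2/9)·5/2 + 13/18·1 = 1/2 ✓
b·c²: 1/9·9 + (-2/9)·25/4 + 13/18·1 = 1/3 ✓
b·Ac: (-2/9)·1/8 + 13/18·7/26 = 1/6 ✓
b·c³: 1/9·27 + (-2/9)·125/8 + 13/18·1 = 1/4 ✓
b·(c∘Ac): (-2/9)·5/16 + 13/18·7/26 = 1/8 ✓
b·Ac²: (-2/9)·3/8 + 13/18·3/13 = 1/12 ✓
b·A²c: 13/18·3/52 = 1/24 ✓; 4 stages ⇒ order 4.

4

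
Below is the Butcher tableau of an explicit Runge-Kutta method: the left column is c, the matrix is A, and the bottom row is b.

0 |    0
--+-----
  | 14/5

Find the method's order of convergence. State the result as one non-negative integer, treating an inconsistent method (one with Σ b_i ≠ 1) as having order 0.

b = (14/5)
c = (0)
Σ b_i: 14/5·1 = 14/5 ≠ 1 ⇒ order 0.

0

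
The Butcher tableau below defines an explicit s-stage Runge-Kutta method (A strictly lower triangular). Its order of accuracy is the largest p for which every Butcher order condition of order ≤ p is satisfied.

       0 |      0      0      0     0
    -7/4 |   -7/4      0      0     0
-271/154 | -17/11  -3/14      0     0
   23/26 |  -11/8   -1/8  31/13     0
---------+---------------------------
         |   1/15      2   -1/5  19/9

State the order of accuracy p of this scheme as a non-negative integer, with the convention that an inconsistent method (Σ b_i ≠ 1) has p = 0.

0

b = (1/15, 2, -1/5, 19/9)
c = (0, -7/4, -271/154, 23/26)
Ac = (0, 0, 3/8, -127409/32032)
Σ b_i: 1/15·1 + 2·1 + (-1/5)·1 + 19/9·1 = 179/45 ≠ 1 ⇒ order 0.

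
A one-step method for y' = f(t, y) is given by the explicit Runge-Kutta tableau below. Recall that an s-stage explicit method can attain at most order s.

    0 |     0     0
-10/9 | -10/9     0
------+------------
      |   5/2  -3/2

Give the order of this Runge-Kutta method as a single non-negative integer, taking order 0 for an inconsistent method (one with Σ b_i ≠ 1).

1

b = (5/2, -3/2)
c = (0, -10/9)
Σ b_i: 5/2·1 + (-3/2)·1 = 1 ✓
b·c: (-3/2)·(-10/9) = 5/3 ≠ 1/2 ⇒ order 1.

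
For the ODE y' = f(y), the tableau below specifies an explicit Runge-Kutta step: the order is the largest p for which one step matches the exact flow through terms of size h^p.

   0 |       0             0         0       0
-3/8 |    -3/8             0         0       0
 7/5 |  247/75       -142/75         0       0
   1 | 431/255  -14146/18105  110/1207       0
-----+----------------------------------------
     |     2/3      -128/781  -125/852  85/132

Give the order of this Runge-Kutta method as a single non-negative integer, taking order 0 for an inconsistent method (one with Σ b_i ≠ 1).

4

b = (2/3, -128/781, -125/852, 85/132)
c = (0, -3/8, 7/5, 1)
Ac = (0, 0, 71/100, 143/340)
Σ b_i: 2/3·1 + (-128/781)·1 + (-125/852)·1 + 85/132·1 = 1 ✓
b·c: (-128/781)·(-3/8) + (-125/852)·7/5 + 85/132·1 = 1/2 ✓
b·c²: (-128/781)·9/64 + (-125/852)·49/25 + 85/132·1 = 1/3 ✓
b·Ac: (-125/852)·71/100 + 85/132·143/340 = 1/6 ✓
b·c³: (-128/781)·(-27/512) + (-125/852)·343/125 + 85/132·1 = 1/4 ✓
b·(c∘Ac): (-125/852)·497/500 + 85/132·143/340 = 1/8 ✓
b·Ac²: (-125/852)·(-213/800) + 85/132·11/160 = 1/12 ✓
b·A²c: 85/132·11/170 = 1/24 ✓; 4 stages ⇒ order 4.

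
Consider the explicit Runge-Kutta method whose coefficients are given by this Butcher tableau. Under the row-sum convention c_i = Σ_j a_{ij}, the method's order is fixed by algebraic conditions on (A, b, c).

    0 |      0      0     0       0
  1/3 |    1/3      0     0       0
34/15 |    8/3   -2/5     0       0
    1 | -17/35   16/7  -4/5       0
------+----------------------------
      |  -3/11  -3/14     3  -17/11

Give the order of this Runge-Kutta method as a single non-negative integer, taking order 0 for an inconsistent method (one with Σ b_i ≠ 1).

0

b = (-3/11, -3/14, 3, -17/11)
c = (0, 1/3, 34/15, 1)
Ac = (0, 0, -2/15, -184/175)
Σ b_i: (-3/11)·1 + (-3/14)·1 + 3·1 + (-17/11)·1 = 149/154 ≠ 1 ⇒ order 0.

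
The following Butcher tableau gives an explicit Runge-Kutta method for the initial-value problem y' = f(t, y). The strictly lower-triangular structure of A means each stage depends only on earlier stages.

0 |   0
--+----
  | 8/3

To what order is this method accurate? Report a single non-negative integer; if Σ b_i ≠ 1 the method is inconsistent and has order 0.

0

b = (8/3)
c = (0)
Σ b_i: 8/3·1 = 8/3 ≠ 1 ⇒ order 0.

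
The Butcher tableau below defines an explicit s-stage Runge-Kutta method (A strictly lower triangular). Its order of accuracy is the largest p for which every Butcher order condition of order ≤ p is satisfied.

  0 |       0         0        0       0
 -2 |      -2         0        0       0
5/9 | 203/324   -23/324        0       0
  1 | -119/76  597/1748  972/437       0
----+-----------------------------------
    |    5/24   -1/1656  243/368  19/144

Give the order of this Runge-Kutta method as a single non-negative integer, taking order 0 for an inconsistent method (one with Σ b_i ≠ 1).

4

b = (5/24, -1/1656, 243/368, 19/144)
c = (0, -2, 5/9, 1)
Ac = (0, 0, 23/162, 21/38)
Σ b_i: 5/24·1 + (-1/1656)·1 + 243/368·1 + 19/144·1 = 1 ✓
b·c: (-1/1656)·(-2) + 243/368·5/9 + 19/144·1 = 1/2 ✓
b·c²: (-1/1656)·4 + 243/368·25/81 + 19/144·1 = 1/3 ✓
b·Ac: 243/368·23/162 + 19/144·21/38 = 1/6 ✓
b·c³: (-1/1656)·(-8) + 243/368·125/729 + 19/144·1 = 1/4 ✓
b·(c∘Ac): 243/368·115/1458 + 19/144·21/38 = 1/8 ✓
b·Ac²: 243/368·(-23/81) + 19/144·39/19 = 1/12 ✓
b·A²c: 19/144·6/19 = 1/24 ✓; 4 stages ⇒ order 4.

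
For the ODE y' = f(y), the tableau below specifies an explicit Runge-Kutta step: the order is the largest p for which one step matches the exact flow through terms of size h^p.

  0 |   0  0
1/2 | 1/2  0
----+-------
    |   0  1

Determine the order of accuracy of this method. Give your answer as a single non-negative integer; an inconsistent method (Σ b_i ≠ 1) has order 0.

2

b = (0, 1)
c = (0, 1/2)
Σ b_i: 1·1 = 1 ✓
b·c: 1·1/2 = 1/2 ✓; 2 stages ⇒ order 2.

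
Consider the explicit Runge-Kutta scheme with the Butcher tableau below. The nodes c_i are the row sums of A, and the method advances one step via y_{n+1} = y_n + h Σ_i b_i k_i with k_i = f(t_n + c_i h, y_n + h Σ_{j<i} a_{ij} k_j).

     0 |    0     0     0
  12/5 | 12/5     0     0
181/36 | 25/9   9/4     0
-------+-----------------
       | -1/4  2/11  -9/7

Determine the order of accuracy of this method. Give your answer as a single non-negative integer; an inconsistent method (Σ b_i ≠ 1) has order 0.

0

b = (-1/4, 2/11, -9/7)
c = (0, 12/5, 181/36)
Ac = (0, 0, 27/5)
Σ b_i: (-1/4)·1 + 2/11·1 + (-9/7)·1 = -417/308 ≠ 1 ⇒ order 0.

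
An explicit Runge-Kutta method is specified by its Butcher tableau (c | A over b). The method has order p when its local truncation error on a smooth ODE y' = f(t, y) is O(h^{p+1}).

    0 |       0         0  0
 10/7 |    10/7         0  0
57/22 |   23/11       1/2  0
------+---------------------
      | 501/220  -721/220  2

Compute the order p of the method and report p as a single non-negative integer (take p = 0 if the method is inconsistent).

2

b = (501/220, -721/220, 2)
c = (0, 10/7, 57/22)
Ac = (0, 0, 5/7)
Σ b_i: 501/220·1 + (-721/220)·1 + 2·1 = 1 ✓
b·c: (-721/220)·10/7 + 2·57/22 = 1/2 ✓
b·c²: (-721/220)·100/49 + 2·3249/484 = 11413/1694 ≠ 1/3 ⇒ order 2.
b·Ac: 2·5/7 = 10/7 ≠ 1/6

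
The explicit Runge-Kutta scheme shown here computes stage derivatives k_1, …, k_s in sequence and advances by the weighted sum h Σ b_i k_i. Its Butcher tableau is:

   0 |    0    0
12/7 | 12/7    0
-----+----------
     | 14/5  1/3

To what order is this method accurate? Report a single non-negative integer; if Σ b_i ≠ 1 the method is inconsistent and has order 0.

0

b = (14/5, 1/3)
c = (0, 12/7)
Σ b_i: 14/5·1 + 1/3·1 = 47/15 ≠ 1 ⇒ order 0.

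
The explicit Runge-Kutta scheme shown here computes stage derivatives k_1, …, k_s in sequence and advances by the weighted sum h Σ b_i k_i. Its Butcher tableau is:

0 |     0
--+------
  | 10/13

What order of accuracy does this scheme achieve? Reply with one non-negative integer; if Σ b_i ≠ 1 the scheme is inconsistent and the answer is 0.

b = (10/13)
c = (0)
Σ b_i: 10/13·1 = 10/13 ≠ 1 ⇒ order 0.

0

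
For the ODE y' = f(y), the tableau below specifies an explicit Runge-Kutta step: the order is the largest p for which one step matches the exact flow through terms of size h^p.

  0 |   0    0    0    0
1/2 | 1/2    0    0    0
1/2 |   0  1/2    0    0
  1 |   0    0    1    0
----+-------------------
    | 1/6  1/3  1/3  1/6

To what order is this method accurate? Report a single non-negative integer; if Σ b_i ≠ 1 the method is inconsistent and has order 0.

b = (1/6, 1/3, 1/3, 1/6)
c = (0, 1/2, 1/2, 1)
Ac = (0, 0, 1/4, 1/2)
Σ b_i: 1/6·1 + 1/3·1 + 1/3·1 + 1/6·1 = 1 ✓
b·c: 1/3·1/2 + 1/3·1/2 + 1/6·1 = 1/2 ✓
b·c²: 1/3·1/4 + 1/3·1/4 + 1/6·1 = 1/3 ✓
b·Ac: 1/3·1/4 + 1/6·1/2 = 1/6 ✓
b·c³: 1/3·1/8 + 1/3·1/8 + 1/6·1 = 1/4 ✓
b·(c∘Ac): 1/3·1/8 + 1/6·1/2 = 1/8 ✓
b·Ac²: 1/3·1/8 + 1/6·1/4 = 1/12 ✓
b·A²c: 1/6·1/4 = 1/24 ✓; 4 stages ⇒ order 4.

4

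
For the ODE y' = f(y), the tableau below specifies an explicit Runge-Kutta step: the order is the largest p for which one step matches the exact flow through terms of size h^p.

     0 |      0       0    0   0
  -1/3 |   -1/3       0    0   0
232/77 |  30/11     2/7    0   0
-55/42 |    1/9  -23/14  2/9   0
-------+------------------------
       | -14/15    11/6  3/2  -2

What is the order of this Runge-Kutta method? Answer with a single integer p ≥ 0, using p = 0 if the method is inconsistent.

0

b = (-14/15, 11/6, 3/2, -2)
c = (0, -1/3, 232/77, -55/42)
Ac = (0, 0, -2/21, 241/198)
Σ b_i: (-14/15)·1 + 11/6·1 + 3/2·1 + (-2)·1 = 2/5 ≠ 1 ⇒ order 0.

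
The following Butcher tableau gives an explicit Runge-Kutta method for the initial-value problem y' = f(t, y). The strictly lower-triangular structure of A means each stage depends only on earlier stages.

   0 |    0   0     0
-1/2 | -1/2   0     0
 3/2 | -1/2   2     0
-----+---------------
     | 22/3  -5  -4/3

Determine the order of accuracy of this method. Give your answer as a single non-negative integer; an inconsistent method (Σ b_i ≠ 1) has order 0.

2

b = (22/3, -5, -4/3)
c = (0, -1/2, 3/2)
Ac = (0, 0, -1)
Σ b_i: 22/3·1 + (-5)·1 + (-4/3)·1 = 1 ✓
b·c: (-5)·(-1/2) + (-4/3)·3/2 = 1/2 ✓
b·c²: (-5)·1/4 + (-4/3)·9/4 = -17/4 ≠ 1/3 ⇒ order 2.
b·Ac: (-4/3)·(-1) = 4/3 ≠ 1/6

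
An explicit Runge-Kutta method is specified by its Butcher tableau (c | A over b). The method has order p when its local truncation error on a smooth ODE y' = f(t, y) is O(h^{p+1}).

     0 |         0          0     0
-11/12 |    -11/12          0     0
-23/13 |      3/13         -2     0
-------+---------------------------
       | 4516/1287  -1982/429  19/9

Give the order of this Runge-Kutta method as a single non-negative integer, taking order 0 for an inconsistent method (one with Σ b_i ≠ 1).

2

b = (4516/1287, -1982/429, 19/9)
c = (0, -11/12, -23/13)
Ac = (0, 0, 11/6)
Σ b_i: 4516/1287·1 + (-1982/429)·1 + 19/9·1 = 1 ✓
b·c: (-1982/429)·(-11/12) + 19/9·(-23/13) = 1/2 ✓
b·c²: (-1982/429)·121/144 + 19/9·529/169 = 99511/36504 ≠ 1/3 ⇒ order 2.
b·Ac: 19/9·11/6 = 209/54 ≠ 1/6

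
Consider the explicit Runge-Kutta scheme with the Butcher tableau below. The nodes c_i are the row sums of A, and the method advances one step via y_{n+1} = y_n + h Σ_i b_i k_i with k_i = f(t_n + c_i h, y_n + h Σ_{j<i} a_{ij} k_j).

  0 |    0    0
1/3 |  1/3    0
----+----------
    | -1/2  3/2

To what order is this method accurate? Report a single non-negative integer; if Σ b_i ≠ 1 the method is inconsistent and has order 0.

b = (-1/2, 3/2)
c = (0, 1/3)
Σ b_i: (-1/2)·1 + 3/2·1 = 1 ✓
b·c: 3/2·1/3 = 1/2 ✓; 2 stages ⇒ order 2.

2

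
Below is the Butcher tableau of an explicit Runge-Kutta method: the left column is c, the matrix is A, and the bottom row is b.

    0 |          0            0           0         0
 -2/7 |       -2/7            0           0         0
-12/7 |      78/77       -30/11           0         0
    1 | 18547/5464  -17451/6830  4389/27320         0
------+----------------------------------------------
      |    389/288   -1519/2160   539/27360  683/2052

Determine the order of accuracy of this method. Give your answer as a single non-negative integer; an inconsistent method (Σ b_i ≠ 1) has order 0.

b = (389/288, -1519/2160, 539/27360, 683/2052)
c = (0, -2/7, -12/7, 1)
Ac = (0, 0, 60/77, 621/1366)
Σ b_i: 389/288·1 + (-1519/2160)·1 + 539/27360·1 + 683/2052·1 = 1 ✓
b·c: (-1519/2160)·(-2/7) + 539/27360·(-12/7) + 683/2052·1 = 1/2 ✓
b·c²: (-1519/2160)·4/49 + 539/27360·144/49 + 683/2052·1 = 1/3 ✓
b·Ac: 539/27360·60/77 + 683/2052·621/1366 = 1/6 ✓
b·c³: (-1519/2160)·(-8/343) + 539/27360·(-1728/343) + 683/2052·1 = 1/4 ✓
b·(c∘Ac): 539/27360·(-720/539) + 683/2052·621/1366 = 1/8 ✓
b·Ac²: 539/27360·(-120/539) + 683/2052·180/683 = 1/12 ✓
b·A²c: 683/2052·171/1366 = 1/24 ✓; 4 stages ⇒ order 4.

4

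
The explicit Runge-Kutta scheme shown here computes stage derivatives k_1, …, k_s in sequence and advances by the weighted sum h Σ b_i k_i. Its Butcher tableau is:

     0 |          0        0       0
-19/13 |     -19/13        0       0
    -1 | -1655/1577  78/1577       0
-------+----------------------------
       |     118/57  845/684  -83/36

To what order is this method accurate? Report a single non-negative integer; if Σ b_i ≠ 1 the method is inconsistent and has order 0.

3

b = (118/57, 845/684, -83/36)
c = (0, -19/13, -1)
Ac = (0, 0, -6/83)
Σ b_i: 118/57·1 + 845/684·1 + (-83/36)·1 = 1 ✓
b·c: 845/684·(-19/13) + (-83/36)·(-1) = 1/2 ✓
b·c²: 845/684·361/169 + (-83/36)·1 = 1/3 ✓
b·Ac: (-83/36)·(-6/83) = 1/6 ✓; 3 stages ⇒ order 3.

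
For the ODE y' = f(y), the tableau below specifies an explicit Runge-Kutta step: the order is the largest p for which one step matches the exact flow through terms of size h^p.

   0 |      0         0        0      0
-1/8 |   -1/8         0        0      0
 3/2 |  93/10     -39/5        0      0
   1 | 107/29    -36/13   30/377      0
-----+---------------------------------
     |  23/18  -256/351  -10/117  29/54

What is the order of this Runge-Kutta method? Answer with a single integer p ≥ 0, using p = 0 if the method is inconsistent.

b = (23/18, -256/351, -10/117, 29/54)
c = (0, -1/8, 3/2, 1)
Ac = (0, 0, 39/40, 27/58)
Σ b_i: 23/18·1 + (-256/351)·1 + (-10/117)·1 + 29/54·1 = 1 ✓
b·c: (-256/351)·(-1/8) + (-10/117)·3/2 + 29/54·1 = 1/2 ✓
b·c²: (-256/351)·1/64 + (-10/117)·9/4 + 29/54·1 = 1/3 ✓
b·Ac: (-10/117)·39/40 + 29/54·27/58 = 1/6 ✓
b·c³: (-256/351)·(-1/512) + (-10/117)·27/8 + 29/54·1 = 1/4 ✓
b·(c∘Ac): (-10/117)·117/80 + 29/54·27/58 = 1/8 ✓
b·Ac²: (-10/117)·(-39/320) + 29/54·63/464 = 1/12 ✓
b·A²c: 29/54·9/116 = 1/24 ✓; 4 stages ⇒ order 4.

4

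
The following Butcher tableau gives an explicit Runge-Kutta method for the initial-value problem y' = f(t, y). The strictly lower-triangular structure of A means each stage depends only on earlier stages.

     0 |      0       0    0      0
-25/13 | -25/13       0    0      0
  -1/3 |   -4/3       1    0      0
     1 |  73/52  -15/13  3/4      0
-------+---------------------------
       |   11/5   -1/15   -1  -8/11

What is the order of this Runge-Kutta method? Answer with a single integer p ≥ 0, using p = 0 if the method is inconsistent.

0

b = (11/5, -1/15, -1, -8/11)
c = (0, -25/13, -1/3, 1)
Ac = (0, 0, -25/13, 1331/676)
Σ b_i: 11/5·1 + (-1/15)·1 + (-1)·1 + (-8/11)·1 = 67/165 ≠ 1 ⇒ order 0.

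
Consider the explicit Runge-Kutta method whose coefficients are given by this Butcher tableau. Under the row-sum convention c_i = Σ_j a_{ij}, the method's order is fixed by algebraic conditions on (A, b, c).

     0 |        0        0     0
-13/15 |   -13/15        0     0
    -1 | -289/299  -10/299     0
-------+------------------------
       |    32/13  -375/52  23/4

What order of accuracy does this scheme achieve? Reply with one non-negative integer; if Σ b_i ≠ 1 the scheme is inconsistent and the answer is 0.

b = (32/13, -375/52, 23/4)
c = (0, -13/15, -1)
Ac = (0, 0, 2/69)
Σ b_i: 32/13·1 + (-375/52)·1 + 23/4·1 = 1 ✓
b·c: (-375/52)·(-13/15) + 23/4·(-1) = 1/2 ✓
b·c²: (-375/52)·169/225 + 23/4·1 = 1/3 ✓
b·Ac: 23/4·2/69 = 1/6 ✓; 3 stages ⇒ order 3.

3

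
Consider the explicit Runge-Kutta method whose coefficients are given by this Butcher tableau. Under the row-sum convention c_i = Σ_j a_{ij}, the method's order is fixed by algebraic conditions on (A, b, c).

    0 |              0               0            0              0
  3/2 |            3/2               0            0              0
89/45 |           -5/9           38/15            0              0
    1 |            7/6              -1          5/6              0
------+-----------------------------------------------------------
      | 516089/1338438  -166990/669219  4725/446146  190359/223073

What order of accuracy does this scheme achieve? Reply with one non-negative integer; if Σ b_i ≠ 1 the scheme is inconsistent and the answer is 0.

3

b = (516089/1338438, -166990/669219, 4725/446146, 190359/223073)
c = (0, 3/2, 89/45, 1)
Ac = (0, 0, 19/5, 4/27)
Σ b_i: 516089/1338438·1 + (-166990/669219)·1 + 4725/446146·1 + 190359/223073·1 = 1 ✓
b·c: (-166990/669219)·3/2 + 4725/446146·89/45 + 190359/223073·1 = 1/2 ✓
b·c²: (-166990/669219)·9/4 + 4725/446146·7921/2025 + 190359/223073·1 = 1/3 ✓
b·Ac: 4725/446146·19/5 + 190359/223073·4/27 = 1/6 ✓
b·c³: (-166990/669219)·27/8 + 4725/446146·704969/91125 + 190359/223073·1 = 11217001/120459420 ≠ 1/4 ⇒ order 3.
b·(c∘Ac): 4725/446146·1691/225 + 190359/223073·4/27 = 275741/1338438 ≠ 1/8
b·Ac²: 4725/446146·57/10 + 190359/223073·4907/4860 = 27764933/30114855 ≠ 1/12
b·A²c: 190359/223073·19/6 = 1205607/446146 ≠ 1/24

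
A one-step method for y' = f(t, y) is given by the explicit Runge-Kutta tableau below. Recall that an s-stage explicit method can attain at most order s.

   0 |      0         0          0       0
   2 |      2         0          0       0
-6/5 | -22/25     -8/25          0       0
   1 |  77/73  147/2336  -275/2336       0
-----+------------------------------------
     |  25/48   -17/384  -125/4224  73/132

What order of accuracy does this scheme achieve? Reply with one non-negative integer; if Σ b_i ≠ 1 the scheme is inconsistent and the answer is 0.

b = (25/48, -17/384, -125/4224, 73/132)
c = (0, 2, -6/5, 1)
Ac = (0, 0, -16/25, 39/146)
Σ b_i: 25/48·1 + (-17/384)·1 + (-125/4224)·1 + 73/132·1 = 1 ✓
b·c: (-17/384)·2 + (-125/4224)·(-6/5) + 73/132·1 = 1/2 ✓
b·c²: (-17/384)·4 + (-125/4224)·36/25 + 73/132·1 = 1/3 ✓
b·Ac: (-125/4224)·(-16/25) + 73/132·39/146 = 1/6 ✓
b·c³: (-17/384)·8 + (-125/4224)·(-216/125) + 73/132·1 = 1/4 ✓
b·(c∘Ac): (-125/4224)·96/125 + 73/132·39/146 = 1/8 ✓
b·Ac²: (-125/4224)·(-32/25) + 73/132·6/73 = 1/12 ✓
b·A²c: 73/132·11/146 = 1/24 ✓; 4 stages ⇒ order 4.

4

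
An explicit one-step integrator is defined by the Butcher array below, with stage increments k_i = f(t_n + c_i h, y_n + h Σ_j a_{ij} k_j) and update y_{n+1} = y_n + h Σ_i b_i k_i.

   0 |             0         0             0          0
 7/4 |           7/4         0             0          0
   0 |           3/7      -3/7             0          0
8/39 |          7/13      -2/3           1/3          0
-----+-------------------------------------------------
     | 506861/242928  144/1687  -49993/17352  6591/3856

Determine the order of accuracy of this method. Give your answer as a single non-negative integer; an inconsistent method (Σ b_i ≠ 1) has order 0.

3

b = (506861/242928, 144/1687, -49993/17352, 6591/3856)
c = (0, 7/4, 0, 8/39)
Ac = (0, 0, -3/4, -7/6)
Σ b_i: 506861/242928·1 + 144/1687·1 + (-49993/17352)·1 + 6591/3856·1 = 1 ✓
b·c: 144/1687·7/4 + 6591/3856·8/39 = 1/2 ✓
b·c²: 144/1687·49/16 + 6591/3856·64/1521 = 1/3 ✓
b·Ac: (-49993/17352)·(-3/4) + 6591/3856·(-7/6) = 1/6 ✓
b·c³: 144/1687·343/64 + 6591/3856·512/59319 = 17/36 ≠ 1/4 ⇒ order 3.
b·(c∘Ac): 6591/3856·(-28/117) = -1183/2892 ≠ 1/8
b·Ac²: (-49993/17352)·(-21/16) + 6591/3856·(-49/24) = 7/24 ≠ 1/12
b·A²c: 6591/3856·(-1/4) = -6591/15424 ≠ 1/24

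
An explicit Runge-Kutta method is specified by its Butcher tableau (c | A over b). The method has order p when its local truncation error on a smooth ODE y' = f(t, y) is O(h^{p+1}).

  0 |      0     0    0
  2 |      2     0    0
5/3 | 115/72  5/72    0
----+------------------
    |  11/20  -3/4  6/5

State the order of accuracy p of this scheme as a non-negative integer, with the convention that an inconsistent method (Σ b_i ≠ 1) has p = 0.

3

b = (11/20, -3/4, 6/5)
c = (0, 2, 5/3)
Ac = (0, 0, 5/36)
Σ b_i: 11/20·1 + (-3/4)·1 + 6/5·1 = 1 ✓
b·c: (-3/4)·2 + 6/5·5/3 = 1/2 ✓
b·c²: (-3/4)·4 + 6/5·25/9 = 1/3 ✓
b·Ac: 6/5·5/36 = 1/6 ✓; 3 stages ⇒ order 3.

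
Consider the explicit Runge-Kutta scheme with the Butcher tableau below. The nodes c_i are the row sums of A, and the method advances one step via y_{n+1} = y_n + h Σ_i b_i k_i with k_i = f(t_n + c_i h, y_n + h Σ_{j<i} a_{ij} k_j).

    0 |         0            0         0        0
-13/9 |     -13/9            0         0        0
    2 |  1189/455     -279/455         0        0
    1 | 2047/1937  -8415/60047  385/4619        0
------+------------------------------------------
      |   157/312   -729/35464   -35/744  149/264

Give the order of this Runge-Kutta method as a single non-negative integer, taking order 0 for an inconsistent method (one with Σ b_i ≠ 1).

4

b = (157/312, -729/35464, -35/744, 149/264)
c = (0, -13/9, 2, 1)
Ac = (0, 0, 31/35, 55/149)
Σ b_i: 157/312·1 + (-729/35464)·1 + (-35/744)·1 + 149/264·1 = 1 ✓
b·c: (-729/35464)·(-13/9) + (-35/744)·2 + 149/264·1 = 1/2 ✓
b·c²: (-729/35464)·169/81 + (-35/744)·4 + 149/264·1 = 1/3 ✓
b·Ac: (-35/744)·31/35 + 149/264·55/149 = 1/6 ✓
b·c³: (-729/35464)·(-2197/729) + (-35/744)·8 + 149/264·1 = 1/4 ✓
b·(c∘Ac): (-35/744)·62/35 + 149/264·55/149 = 1/8 ✓
b·Ac²: (-35/744)·(-403/315) + 149/264·55/1341 = 1/12 ✓
b·A²c: 149/264·11/149 = 1/24 ✓; 4 stages ⇒ order 4.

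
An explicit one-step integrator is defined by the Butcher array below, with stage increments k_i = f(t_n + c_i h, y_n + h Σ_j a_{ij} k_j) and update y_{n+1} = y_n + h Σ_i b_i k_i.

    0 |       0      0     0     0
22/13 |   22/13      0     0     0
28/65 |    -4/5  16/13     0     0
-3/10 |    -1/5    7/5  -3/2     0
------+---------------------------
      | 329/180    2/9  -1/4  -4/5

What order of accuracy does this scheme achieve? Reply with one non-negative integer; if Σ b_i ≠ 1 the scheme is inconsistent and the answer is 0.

b = (329/180, 2/9, -1/4, -4/5)
c = (0, 22/13, 28/65, -3/10)
Ac = (0, 0, 352/169, 112/65)
Σ b_i: 329/180·1 + 2/9·1 + (-1/4)·1 + (-4/5)·1 = 1 ✓
b·c: 2/9·22/13 + (-1/4)·28/65 + (-4/5)·(-3/10) = 1487/2925 ≠ 1/2 ⇒ order 1.

1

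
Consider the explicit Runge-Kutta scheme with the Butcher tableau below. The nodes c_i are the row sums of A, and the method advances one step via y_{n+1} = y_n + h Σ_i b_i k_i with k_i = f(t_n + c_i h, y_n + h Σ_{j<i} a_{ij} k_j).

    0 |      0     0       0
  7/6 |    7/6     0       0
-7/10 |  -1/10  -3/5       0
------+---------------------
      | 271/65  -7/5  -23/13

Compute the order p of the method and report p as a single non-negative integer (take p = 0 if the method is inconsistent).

1

b = (271/65, -7/5, -23/13)
c = (0, 7/6, -7/10)
Ac = (0, 0, -7/10)
Σ b_i: 271/65·1 + (-7/5)·1 + (-23/13)·1 = 1 ✓
b·c: (-7/5)·7/6 + (-23/13)·(-7/10) = -77/195 ≠ 1/2 ⇒ order 1.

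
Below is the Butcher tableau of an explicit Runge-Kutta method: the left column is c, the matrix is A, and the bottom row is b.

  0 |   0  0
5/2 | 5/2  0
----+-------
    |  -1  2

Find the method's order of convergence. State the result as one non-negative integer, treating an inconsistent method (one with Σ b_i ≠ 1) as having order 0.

1

b = (-1, 2)
c = (0, 5/2)
Σ b_i: (-1)·1 + 2·1 = 1 ✓
b·c: 2·5/2 = 5 ≠ 1/2 ⇒ order 1.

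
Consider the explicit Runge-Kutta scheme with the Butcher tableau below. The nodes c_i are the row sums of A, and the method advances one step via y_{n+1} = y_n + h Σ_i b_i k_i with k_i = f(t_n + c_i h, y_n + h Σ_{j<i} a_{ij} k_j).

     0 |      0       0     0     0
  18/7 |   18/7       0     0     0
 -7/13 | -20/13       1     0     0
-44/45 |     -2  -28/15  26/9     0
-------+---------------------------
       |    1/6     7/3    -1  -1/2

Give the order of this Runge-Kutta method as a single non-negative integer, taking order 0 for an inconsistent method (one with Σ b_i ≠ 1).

b = (1/6, 7/3, -1, -1/2)
c = (0, 18/7, -7/13, -44/45)
Ac = (0, 0, 18/7, -286/45)
Σ b_i: 1/6·1 + 7/3·1 + (-1)·1 + (-1/2)·1 = 1 ✓
b·c: 7/3·18/7 + (-1)·(-7/13) + (-1/2)·(-44/45) = 4111/585 ≠ 1/2 ⇒ order 1.

1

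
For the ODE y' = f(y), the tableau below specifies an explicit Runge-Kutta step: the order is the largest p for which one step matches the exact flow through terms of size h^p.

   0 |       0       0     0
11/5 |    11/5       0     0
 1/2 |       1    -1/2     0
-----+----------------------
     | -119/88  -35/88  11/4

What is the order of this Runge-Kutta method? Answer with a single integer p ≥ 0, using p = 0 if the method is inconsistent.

2

b = (-119/88, -35/88, 11/4)
c = (0, 11/5, 1/2)
Ac = (0, 0, -11/10)
Σ b_i: (-119/88)·1 + (-35/88)·1 + 11/4·1 = 1 ✓
b·c: (-35/88)·11/5 + 11/4·1/2 = 1/2 ✓
b·c²: (-35/88)·121/25 + 11/4·1/4 = -99/80 ≠ 1/3 ⇒ order 2.
b·Ac: 11/4·(-11/10) = -121/40 ≠ 1/6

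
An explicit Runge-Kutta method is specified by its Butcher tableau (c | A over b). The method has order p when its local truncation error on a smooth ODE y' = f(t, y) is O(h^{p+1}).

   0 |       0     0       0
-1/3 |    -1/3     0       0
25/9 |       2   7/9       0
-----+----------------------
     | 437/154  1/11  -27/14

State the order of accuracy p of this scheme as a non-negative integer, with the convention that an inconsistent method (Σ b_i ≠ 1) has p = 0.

1

b = (437/154, 1/11, -27/14)
c = (0, -1/3, 25/9)
Ac = (0, 0, -7/27)
Σ b_i: 437/154·1 + 1/11·1 + (-27/14)·1 = 1 ✓
b·c: 1/11·(-1/3) + (-27/14)·25/9 = -2489/462 ≠ 1/2 ⇒ order 1.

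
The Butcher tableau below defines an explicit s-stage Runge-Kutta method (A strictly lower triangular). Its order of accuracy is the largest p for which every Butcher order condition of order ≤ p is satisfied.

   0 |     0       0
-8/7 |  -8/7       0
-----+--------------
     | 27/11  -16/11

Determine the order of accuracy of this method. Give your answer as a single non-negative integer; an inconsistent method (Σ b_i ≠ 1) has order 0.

1

b = (27/11, -16/11)
c = (0, -8/7)
Σ b_i: 27/11·1 + (-16/11)·1 = 1 ✓
b·c: (-16/11)·(-8/7) = 128/77 ≠ 1/2 ⇒ order 1.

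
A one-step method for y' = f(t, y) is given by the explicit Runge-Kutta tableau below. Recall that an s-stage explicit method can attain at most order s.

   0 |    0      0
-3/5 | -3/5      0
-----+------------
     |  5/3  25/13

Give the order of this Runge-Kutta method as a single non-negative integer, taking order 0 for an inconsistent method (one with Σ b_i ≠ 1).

b = (5/3, 25/13)
c = (0, -3/5)
Σ b_i: 5/3·1 + 25/13·1 = 140/39 ≠ 1 ⇒ order 0.

0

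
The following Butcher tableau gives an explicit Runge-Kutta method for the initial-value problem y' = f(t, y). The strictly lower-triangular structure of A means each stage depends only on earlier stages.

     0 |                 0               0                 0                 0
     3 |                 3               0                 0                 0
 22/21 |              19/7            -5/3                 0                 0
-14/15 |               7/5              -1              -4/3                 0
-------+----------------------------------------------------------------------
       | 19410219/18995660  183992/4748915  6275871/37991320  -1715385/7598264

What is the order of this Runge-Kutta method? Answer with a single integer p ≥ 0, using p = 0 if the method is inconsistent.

3

b = (19410219/18995660, 183992/4748915, 6275871/37991320, -1715385/7598264)
c = (0, 3, 22/21, -14/15)
Ac = (0, 0, -5, -277/63)
Σ b_i: 19410219/18995660·1 + 183992/4748915·1 + 6275871/37991320·1 + (-1715385/7598264)·1 = 1 ✓
b·c: 183992/4748915·3 + 6275871/37991320·22/21 + (-1715385/7598264)·(-14/15) = 1/2 ✓
b·c²: 183992/4748915·9 + 6275871/37991320·484/441 + (-1715385/7598264)·196/225 = 1/3 ✓
b·Ac: 6275871/37991320·(-5) + (-1715385/7598264)·(-277/63) = 1/6 ✓
b·c³: 183992/4748915·27 + 6275871/37991320·10648/9261 + (-1715385/7598264)·(-2744/3375) = 303364262/213701175 ≠ 1/4 ⇒ order 3.
b·(c∘Ac): 6275871/37991320·(-110/21) + (-1715385/7598264)·554/135 = -15315923/8548047 ≠ 1/8
b·Ac²: 6275871/37991320·(-15) + (-1715385/7598264)·(-13843/1323) = -13843541/119672658 ≠ 1/12
b·A²c: (-1715385/7598264)·20/3 = -2858975/1899566 ≠ 1/24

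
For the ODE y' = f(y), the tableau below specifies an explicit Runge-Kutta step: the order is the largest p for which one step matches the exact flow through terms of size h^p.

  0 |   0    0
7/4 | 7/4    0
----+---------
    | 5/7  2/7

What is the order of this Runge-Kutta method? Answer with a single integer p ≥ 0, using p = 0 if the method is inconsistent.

2

b = (5/7, 2/7)
c = (0, 7/4)
Σ b_i: 5/7·1 + 2/7·1 = 1 ✓
b·c: 2/7·7/4 = 1/2 ✓; 2 stages ⇒ order 2.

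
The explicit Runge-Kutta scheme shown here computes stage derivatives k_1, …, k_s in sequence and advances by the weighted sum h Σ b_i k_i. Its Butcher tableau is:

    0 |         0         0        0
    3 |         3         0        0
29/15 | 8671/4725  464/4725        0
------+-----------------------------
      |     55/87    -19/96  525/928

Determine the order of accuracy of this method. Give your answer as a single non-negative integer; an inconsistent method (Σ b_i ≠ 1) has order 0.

b = (55/87, -19/96, 525/928)
c = (0, 3, 29/15)
Ac = (0, 0, 464/1575)
Σ b_i: 55/87·1 + (-19/96)·1 + 525/928·1 = 1 ✓
b·c: (-19/96)·3 + 525/928·29/15 = 1/2 ✓
b·c²: (-19/96)·9 + 525/928·841/225 = 1/3 ✓
b·Ac: 525/928·464/1575 = 1/6 ✓; 3 stages ⇒ order 3.

3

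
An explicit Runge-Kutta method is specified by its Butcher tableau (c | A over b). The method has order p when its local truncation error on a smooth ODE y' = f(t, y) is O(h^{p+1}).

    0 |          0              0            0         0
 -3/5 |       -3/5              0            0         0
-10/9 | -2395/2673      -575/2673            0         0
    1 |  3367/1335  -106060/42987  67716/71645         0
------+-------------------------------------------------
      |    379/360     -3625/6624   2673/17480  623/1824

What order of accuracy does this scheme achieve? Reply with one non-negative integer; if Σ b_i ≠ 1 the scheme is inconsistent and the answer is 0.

4

b = (379/360, -3625/6624, 2673/17480, 623/1824)
c = (0, -3/5, -10/9, 1)
Ac = (0, 0, 115/891, 268/623)
Σ b_i: 379/360·1 + (-3625/6624)·1 + 2673/17480·1 + 623/1824·1 = 1 ✓
b·c: (-3625/6624)·(-3/5) + 2673/17480·(-10/9) + 623/1824·1 = 1/2 ✓
b·c²: (-3625/6624)·9/25 + 2673/17480·100/81 + 623/1824·1 = 1/3 ✓
b·Ac: 2673/17480·115/891 + 623/1824·268/623 = 1/6 ✓
b·c³: (-3625/6624)·(-27/125) + 2673/17480·(-1000/729) + 623/1824·1 = 1/4 ✓
b·(c∘Ac): 2673/17480·(-1150/8019) + 623/1824·268/623 = 1/8 ✓
b·Ac²: 2673/17480·(-23/297) + 623/1824·124/445 = 1/12 ✓
b·A²c: 623/1824·76/623 = 1/24 ✓; 4 stages ⇒ order 4.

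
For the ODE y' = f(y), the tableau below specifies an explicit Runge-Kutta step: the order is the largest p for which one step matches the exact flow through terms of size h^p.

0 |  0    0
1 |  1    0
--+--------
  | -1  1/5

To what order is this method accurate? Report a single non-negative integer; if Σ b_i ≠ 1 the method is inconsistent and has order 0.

b = (-1, 1/5)
c = (0, 1)
Σ b_i: (-1)·1 + 1/5·1 = -4/5 ≠ 1 ⇒ order 0.

0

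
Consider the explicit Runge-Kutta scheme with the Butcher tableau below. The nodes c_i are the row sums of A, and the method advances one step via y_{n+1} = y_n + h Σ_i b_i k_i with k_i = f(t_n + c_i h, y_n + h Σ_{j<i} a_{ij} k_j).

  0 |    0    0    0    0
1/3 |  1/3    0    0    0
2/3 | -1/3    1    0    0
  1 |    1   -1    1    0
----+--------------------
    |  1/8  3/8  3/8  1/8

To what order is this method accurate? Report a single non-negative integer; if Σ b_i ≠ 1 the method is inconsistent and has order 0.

4

b = (1/8, 3/8, 3/8, 1/8)
c = (0, 1/3, 2/3, 1)
Ac = (0, 0, 1/3, 1/3)
Σ b_i: 1/8·1 + 3/8·1 + 3/8·1 + 1/8·1 = 1 ✓
b·c: 3/8·1/3 + 3/8·2/3 + 1/8·1 = 1/2 ✓
b·c²: 3/8·1/9 + 3/8·4/9 + 1/8·1 = 1/3 ✓
b·Ac: 3/8·1/3 + 1/8·1/3 = 1/6 ✓
b·c³: 3/8·1/27 + 3/8·8/27 + 1/8·1 = 1/4 ✓
b·(c∘Ac): 3/8·2/9 + 1/8·1/3 = 1/8 ✓
b·Ac²: 3/8·1/9 + 1/8·1/3 = 1/12 ✓
b·A²c: 1/8·1/3 = 1/24 ✓; 4 stages ⇒ order 4.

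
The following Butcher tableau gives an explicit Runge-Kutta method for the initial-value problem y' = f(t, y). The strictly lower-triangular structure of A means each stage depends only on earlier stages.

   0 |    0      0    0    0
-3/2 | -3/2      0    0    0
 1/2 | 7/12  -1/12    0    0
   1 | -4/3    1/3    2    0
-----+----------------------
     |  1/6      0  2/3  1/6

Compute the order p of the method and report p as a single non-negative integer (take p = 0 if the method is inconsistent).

4

b = (1/6, 0, 2/3, 1/6)
c = (0, -3/2, 1/2, 1)
Ac = (0, 0, 1/8, 1/2)
Σ b_i: 1/6·1 + 2/3·1 + 1/6·1 = 1 ✓
b·c: 2/3·1/2 + 1/6·1 = 1/2 ✓
b·c²: 2/3·1/4 + 1/6·1 = 1/3 ✓
b·Ac: 2/3·1/8 + 1/6·1/2 = 1/6 ✓
b·c³: 2/3·1/8 + 1/6·1 = 1/4 ✓
b·(c∘Ac): 2/3·1/16 + 1/6·1/2 = 1/8 ✓
b·Ac²: 2/3·(-3/16) + 1/6·5/4 = 1/12 ✓
b·A²c: 1/6·1/4 = 1/24 ✓; 4 stages ⇒ order 4.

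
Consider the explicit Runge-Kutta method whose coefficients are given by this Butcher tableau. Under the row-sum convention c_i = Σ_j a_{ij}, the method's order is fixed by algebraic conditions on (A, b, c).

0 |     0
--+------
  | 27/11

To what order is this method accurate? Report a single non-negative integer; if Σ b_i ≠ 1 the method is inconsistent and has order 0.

0

b = (27/11)
c = (0)
Σ b_i: 27/11·1 = 27/11 ≠ 1 ⇒ order 0.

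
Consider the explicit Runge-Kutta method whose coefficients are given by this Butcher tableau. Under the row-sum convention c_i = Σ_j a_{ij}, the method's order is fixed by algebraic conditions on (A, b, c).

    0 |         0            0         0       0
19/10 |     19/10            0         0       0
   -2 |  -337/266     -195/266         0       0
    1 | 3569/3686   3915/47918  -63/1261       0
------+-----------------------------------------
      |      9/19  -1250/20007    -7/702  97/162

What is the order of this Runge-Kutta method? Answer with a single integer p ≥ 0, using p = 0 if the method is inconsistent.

4

b = (9/19, -1250/20007, -7/702, 97/162)
c = (0, 19/10, -2, 1)
Ac = (0, 0, -39/28, 99/388)
Σ b_i: 9/19·1 + (-1250/20007)·1 + (-7/702)·1 + 97/162·1 = 1 ✓
b·c: (-1250/20007)·19/10 + (-7/702)·(-2) + 97/162·1 = 1/2 ✓
b·c²: (-1250/20007)·361/100 + (-7/702)·4 + 97/162·1 = 1/3 ✓
b·Ac: (-7/702)·(-39/28) + 97/162·99/388 = 1/6 ✓
b·c³: (-1250/20007)·6859/1000 + (-7/702)·(-8) + 97/162·1 = 1/4 ✓
b·(c∘Ac): (-7/702)·39/14 + 97/162·99/388 = 1/8 ✓
b·Ac²: (-7/702)·(-741/280) + 97/162·369/3880 = 1/12 ✓
b·A²c: 97/162·27/388 = 1/24 ✓; 4 stages ⇒ order 4.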